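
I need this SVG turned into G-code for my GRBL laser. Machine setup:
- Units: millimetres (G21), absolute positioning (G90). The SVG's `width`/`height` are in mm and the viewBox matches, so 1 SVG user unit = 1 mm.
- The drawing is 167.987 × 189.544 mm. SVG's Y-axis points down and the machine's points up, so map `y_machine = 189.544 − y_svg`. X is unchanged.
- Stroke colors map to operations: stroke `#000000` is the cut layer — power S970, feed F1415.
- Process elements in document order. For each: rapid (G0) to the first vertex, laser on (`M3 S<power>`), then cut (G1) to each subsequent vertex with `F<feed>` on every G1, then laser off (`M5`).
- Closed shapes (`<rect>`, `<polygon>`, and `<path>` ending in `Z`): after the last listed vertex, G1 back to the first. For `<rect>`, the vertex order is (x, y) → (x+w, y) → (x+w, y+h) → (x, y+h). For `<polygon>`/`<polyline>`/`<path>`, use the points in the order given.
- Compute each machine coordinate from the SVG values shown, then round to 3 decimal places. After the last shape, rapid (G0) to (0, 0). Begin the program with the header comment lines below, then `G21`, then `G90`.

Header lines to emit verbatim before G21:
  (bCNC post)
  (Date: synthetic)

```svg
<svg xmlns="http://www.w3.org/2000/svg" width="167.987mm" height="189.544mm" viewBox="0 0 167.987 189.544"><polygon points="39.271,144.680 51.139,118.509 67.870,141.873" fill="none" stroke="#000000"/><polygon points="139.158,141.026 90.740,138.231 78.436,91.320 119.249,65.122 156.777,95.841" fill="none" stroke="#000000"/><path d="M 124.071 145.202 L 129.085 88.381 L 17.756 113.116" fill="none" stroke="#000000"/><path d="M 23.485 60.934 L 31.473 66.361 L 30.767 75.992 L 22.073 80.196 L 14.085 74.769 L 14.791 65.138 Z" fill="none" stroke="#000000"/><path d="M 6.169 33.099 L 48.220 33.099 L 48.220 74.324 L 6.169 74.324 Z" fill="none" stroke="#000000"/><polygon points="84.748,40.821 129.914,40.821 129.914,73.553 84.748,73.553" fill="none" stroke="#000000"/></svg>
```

Since the viewBox matches the mm dimensions, user units are millimetres directly. The only transform is the Y-flip y_m = 189.544 − y_svg.

Shape 1 is a regular polygon drawn with `<polygon>`. Its stroke #000000 means cut at S970, F1415. After flipping Y the toolpath is (39.271,44.864) → (51.139,71.035) → (67.870,47.671) → (39.271,44.864), returning to the start.

Shape 2 is a regular polygon drawn with `<polygon>`. Its stroke #000000 means cut at S970, F1415. After flipping Y the toolpath is (139.158,48.518) → (90.740,51.313) → (78.436,98.224) → (119.249,124.422) → (156.777,93.703) → (139.158,48.518), returning to the start.

Shape 3 is a open polyline drawn with `<path>`. Its stroke #000000 means cut at S970, F1415. After flipping Y the toolpath is (124.071,44.342) → (129.085,101.163) → (17.756,76.428).

Shape 4 is a regular polygon drawn with `<path>`. Its stroke #000000 means cut at S970, F1415. After flipping Y the toolpath is (23.485,128.610) → (31.473,123.183) → (30.767,113.552) → (22.073,109.348) → (14.085,114.775) → (14.791,124.406) → (23.485,128.610), returning to the start.

Shape 5 is a rectangle drawn with `<path>`. Its stroke #000000 means cut at S970, F1415. After flipping Y the toolpath is (6.169,156.445) → (48.220,156.445) → (48.220,115.220) → (6.169,115.220) → (6.169,156.445), returning to the start.

Shape 6 is a rectangle drawn with `<polygon>`. Its stroke #000000 means cut at S970, F1415. After flipping Y the toolpath is (84.748,148.723) → (129.914,148.723) → (129.914,115.991) → (84.748,115.991) → (84.748,148.723), returning to the start.

(bCNC post)
(Date: synthetic)
G21
G90
G0 X39.271 Y44.864
M3 S970
G1 X51.139 Y71.035 F1415
G1 X67.870 Y47.671 F1415
G1 X39.271 Y44.864 F1415
M5
G0 X139.158 Y48.518
M3 S970
G1 X90.740 Y51.313 F1415
G1 X78.436 Y98.224 F1415
G1 X119.249 Y124.422 F1415
G1 X156.777 Y93.703 F1415
G1 X139.158 Y48.518 F1415
M5
G0 X124.071 Y44.342
M3 S970
G1 X129.085 Y101.163 F1415
G1 X17.756 Y76.428 F1415
M5
G0 X23.485 Y128.610
M3 S970
G1 X31.473 Y123.183 F1415
G1 X30.767 Y113.552 F1415
G1 X22.073 Y109.348 F1415
G1 X14.085 Y114.775 F1415
G1 X14.791 Y124.406 F1415
G1 X23.485 Y128.610 F1415
M5
G0 X6.169 Y156.445
M3 S970
G1 X48.220 Y156.445 F1415
G1 X48.220 Y115.220 F1415
G1 X6.169 Y115.220 F1415
G1 X6.169 Y156.445 F1415
M5
G0 X84.748 Y148.723
M3 S970
G1 X129.914 Y148.723 F1415
G1 X129.914 Y115.991 F1415
G1 X84.748 Y115.991 F1415
G1 X84.748 Y148.723 F1415
M5
G0 X0.000 Y0.000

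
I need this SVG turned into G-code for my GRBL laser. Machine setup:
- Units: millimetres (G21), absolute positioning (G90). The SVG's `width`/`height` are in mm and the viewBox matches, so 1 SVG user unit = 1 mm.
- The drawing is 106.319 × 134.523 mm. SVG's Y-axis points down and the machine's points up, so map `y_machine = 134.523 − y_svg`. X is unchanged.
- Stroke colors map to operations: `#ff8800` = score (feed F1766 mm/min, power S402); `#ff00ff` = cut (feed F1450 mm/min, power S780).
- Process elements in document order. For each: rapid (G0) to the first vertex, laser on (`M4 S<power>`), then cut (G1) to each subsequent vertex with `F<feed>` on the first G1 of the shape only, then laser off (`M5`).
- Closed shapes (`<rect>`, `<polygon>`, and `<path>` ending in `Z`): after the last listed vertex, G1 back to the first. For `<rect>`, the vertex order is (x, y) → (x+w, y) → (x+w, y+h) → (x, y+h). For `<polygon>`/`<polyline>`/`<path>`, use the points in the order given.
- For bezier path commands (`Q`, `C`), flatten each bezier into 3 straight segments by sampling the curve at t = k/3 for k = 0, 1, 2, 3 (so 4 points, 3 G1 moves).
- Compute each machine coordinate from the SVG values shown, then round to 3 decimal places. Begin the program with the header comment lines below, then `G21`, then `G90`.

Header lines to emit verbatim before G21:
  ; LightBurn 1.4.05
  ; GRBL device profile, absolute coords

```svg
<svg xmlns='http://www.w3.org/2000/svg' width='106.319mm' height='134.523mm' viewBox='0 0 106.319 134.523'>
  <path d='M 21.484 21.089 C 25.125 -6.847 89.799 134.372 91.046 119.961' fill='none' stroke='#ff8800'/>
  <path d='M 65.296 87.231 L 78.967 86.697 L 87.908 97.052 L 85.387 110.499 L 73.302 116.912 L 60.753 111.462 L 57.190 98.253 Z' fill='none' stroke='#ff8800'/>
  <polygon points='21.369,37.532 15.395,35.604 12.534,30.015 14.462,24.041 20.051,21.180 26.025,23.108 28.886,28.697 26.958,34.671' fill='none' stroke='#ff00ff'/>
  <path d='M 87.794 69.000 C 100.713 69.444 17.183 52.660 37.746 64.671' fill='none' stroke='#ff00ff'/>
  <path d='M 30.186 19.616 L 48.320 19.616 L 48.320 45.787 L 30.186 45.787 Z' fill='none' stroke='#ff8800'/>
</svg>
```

viewBox `0 0 106.319 134.523` with mm width/height → 1 unit = 1 mm. Flip: y_m = 134.523 − y_svg.

**Shape 1** — `<path>` cubic bezier, stroke `#ff8800` → score (S402, F1766). Control points (SVG): P0=(21.484,21.089), P1=(25.125,-6.847), P2=(89.799,134.372), P3=(91.046,119.961); sampled at t=k/3. Machine vertices: (21.484,113.434) → (40.860,97.014) → (73.266,39.999) → (91.046,14.562). Open path.

**Shape 2** — `<path>` regular polygon, stroke `#ff8800` → score (S402, F1766). Machine vertices: (65.296,47.292) → (78.967,47.826) → (87.908,37.471) → (85.387,24.024) → (73.302,17.611) → (60.753,23.061) → (57.190,36.270) → (65.296,47.292). Closed: final G1 returns to the first vertex.

**Shape 3** — `<polygon>` regular polygon, stroke `#ff00ff` → cut (S780, F1450). Machine vertices: (21.369,96.991) → (15.395,98.919) → (12.534,104.508) → (14.462,110.482) → (20.051,113.343) → (26.025,111.415) → (28.886,105.826) → (26.958,99.852) → (21.369,96.991). Closed: final G1 returns to the first vertex.

**Shape 4** — `<path>` cubic bezier, stroke `#ff00ff` → cut (S780, F1450). Control points (SVG): P0=(87.794,69.000), P1=(100.713,69.444), P2=(17.183,52.660), P3=(37.746,64.671); sampled at t=k/3. Machine vertices: (87.794,65.523) → (75.991,69.117) → (44.453,73.969) → (37.746,69.852). Open path.

**Shape 5** — `<path>` rectangle, stroke `#ff8800` → score (S402, F1766). Machine vertices: (30.186,114.907) → (48.320,114.907) → (48.320,88.736) → (30.186,88.736) → (30.186,114.907). Closed: final G1 returns to the first vertex.

; LightBurn 1.4.05
; GRBL device profile, absolute coords
G21
G90
G0 X21.484 Y113.434
M4 S402
G1 X40.860 Y97.014 F1766
G1 X73.266 Y39.999
G1 X91.046 Y14.562
M5
G0 X65.296 Y47.292
M4 S402
G1 X78.967 Y47.826 F1766
G1 X87.908 Y37.471
G1 X85.387 Y24.024
G1 X73.302 Y17.611
G1 X60.753 Y23.061
G1 X57.190 Y36.270
G1 X65.296 Y47.292
M5
G0 X21.369 Y96.991
M4 S780
G1 X15.395 Y98.919 F1450
G1 X12.534 Y104.508
G1 X14.462 Y110.482
G1 X20.051 Y113.343
G1 X26.025 Y111.415
G1 X28.886 Y105.826
G1 X26.958 Y99.852
G1 X21.369 Y96.991
M5
G0 X87.794 Y65.523
M4 S780
G1 X75.991 Y69.117 F1450
G1 X44.453 Y73.969
G1 X37.746 Y69.852
M5
G0 X30.186 Y114.907
M4 S402
G1 X48.320 Y114.907 F1766
G1 X48.320 Y88.736
G1 X30.186 Y88.736
G1 X30.186 Y114.907
M5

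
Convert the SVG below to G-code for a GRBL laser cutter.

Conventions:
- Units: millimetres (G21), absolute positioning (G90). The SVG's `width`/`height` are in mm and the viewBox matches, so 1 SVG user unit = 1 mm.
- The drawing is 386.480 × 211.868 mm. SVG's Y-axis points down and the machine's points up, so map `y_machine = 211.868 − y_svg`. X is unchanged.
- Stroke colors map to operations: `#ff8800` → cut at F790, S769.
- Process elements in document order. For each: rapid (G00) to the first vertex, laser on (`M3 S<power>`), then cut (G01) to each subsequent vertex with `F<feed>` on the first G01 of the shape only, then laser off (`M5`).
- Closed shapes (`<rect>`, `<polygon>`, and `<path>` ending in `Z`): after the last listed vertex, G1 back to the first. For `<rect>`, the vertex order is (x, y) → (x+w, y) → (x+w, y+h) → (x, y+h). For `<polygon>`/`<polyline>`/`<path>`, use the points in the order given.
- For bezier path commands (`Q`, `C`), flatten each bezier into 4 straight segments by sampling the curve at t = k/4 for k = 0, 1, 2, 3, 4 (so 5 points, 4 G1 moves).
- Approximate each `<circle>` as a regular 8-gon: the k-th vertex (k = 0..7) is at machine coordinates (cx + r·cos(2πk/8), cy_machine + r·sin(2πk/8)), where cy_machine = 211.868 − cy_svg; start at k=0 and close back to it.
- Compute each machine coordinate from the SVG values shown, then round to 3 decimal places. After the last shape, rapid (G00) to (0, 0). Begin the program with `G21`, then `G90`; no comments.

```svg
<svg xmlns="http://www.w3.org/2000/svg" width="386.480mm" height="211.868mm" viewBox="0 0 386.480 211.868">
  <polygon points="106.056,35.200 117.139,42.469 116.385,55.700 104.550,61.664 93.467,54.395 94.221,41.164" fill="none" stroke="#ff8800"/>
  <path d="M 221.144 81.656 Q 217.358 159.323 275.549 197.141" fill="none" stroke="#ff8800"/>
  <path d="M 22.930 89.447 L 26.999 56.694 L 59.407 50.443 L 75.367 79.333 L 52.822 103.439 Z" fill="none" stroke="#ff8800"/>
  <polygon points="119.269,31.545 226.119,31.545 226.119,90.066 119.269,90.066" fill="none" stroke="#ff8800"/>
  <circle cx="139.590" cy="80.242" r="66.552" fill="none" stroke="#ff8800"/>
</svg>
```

viewBox `0 0 386.480 211.868` with mm width/height → 1 unit = 1 mm. Flip: y_m = 211.868 − y_svg.

**Shape 1** — `<polygon>` regular polygon, stroke `#ff8800` → cut (S769, F790). Machine vertices: (106.056,176.668) → (117.139,169.399) → (116.385,156.168) → (104.550,150.204) → (93.467,157.473) → (94.221,170.704) → (106.056,176.668). Closed: final G1 returns to the first vertex.

**Shape 2** — `<path>` quadratic bezier, stroke `#ff8800` → cut (S769, F790). Control points (SVG): P0=(221.144,81.656), P1=(217.358,159.323), P2=(275.549,197.141); sampled at t=k/4. Machine vertices: (221.144,130.212) → (223.125,93.869) → (232.852,62.507) → (250.327,36.127) → (275.549,14.727). Open path.

**Shape 3** — `<path>` regular polygon, stroke `#ff8800` → cut (S769, F790). Machine vertices: (22.930,122.421) → (26.999,155.174) → (59.407,161.425) → (75.367,132.535) → (52.822,108.429) → (22.930,122.421). Closed: final G1 returns to the first vertex.

**Shape 4** — `<polygon>` rectangle, stroke `#ff8800` → cut (S769, F790). Machine vertices: (119.269,180.323) → (226.119,180.323) → (226.119,121.802) → (119.269,121.802) → (119.269,180.323). Closed: final G1 returns to the first vertex.

**Shape 5** — `<circle>` circle, stroke `#ff8800` → cut (S769, F790). Machine vertices: (206.142,131.626) → (186.649,178.685) → (139.590,198.178) → (92.531,178.685) → (73.038,131.626) → (92.531,84.567) → (139.590,65.074) → (186.649,84.567) → (206.142,131.626). Closed: final G1 returns to the first vertex.

G21
G90
G00 X106.056 Y176.668
M3 S769
G01 X117.139 Y169.399 F790
G01 X116.385 Y156.168
G01 X104.550 Y150.204
G01 X93.467 Y157.473
G01 X94.221 Y170.704
G01 X106.056 Y176.668
M5
G00 X221.144 Y130.212
M3 S769
G01 X223.125 Y93.869 F790
G01 X232.852 Y62.507
G01 X250.327 Y36.127
G01 X275.549 Y14.727
M5
G00 X22.930 Y122.421
M3 S769
G01 X26.999 Y155.174 F790
G01 X59.407 Y161.425
G01 X75.367 Y132.535
G01 X52.822 Y108.429
G01 X22.930 Y122.421
M5
G00 X119.269 Y180.323
M3 S769
G01 X226.119 Y180.323 F790
G01 X226.119 Y121.802
G01 X119.269 Y121.802
G01 X119.269 Y180.323
M5
G00 X206.142 Y131.626
M3 S769
G01 X186.649 Y178.685 F790
G01 X139.590 Y198.178
G01 X92.531 Y178.685
G01 X73.038 Y131.626
G01 X92.531 Y84.567
G01 X139.590 Y65.074
G01 X186.649 Y84.567
G01 X206.142 Y131.626
M5
G00 X0.000 Y0.000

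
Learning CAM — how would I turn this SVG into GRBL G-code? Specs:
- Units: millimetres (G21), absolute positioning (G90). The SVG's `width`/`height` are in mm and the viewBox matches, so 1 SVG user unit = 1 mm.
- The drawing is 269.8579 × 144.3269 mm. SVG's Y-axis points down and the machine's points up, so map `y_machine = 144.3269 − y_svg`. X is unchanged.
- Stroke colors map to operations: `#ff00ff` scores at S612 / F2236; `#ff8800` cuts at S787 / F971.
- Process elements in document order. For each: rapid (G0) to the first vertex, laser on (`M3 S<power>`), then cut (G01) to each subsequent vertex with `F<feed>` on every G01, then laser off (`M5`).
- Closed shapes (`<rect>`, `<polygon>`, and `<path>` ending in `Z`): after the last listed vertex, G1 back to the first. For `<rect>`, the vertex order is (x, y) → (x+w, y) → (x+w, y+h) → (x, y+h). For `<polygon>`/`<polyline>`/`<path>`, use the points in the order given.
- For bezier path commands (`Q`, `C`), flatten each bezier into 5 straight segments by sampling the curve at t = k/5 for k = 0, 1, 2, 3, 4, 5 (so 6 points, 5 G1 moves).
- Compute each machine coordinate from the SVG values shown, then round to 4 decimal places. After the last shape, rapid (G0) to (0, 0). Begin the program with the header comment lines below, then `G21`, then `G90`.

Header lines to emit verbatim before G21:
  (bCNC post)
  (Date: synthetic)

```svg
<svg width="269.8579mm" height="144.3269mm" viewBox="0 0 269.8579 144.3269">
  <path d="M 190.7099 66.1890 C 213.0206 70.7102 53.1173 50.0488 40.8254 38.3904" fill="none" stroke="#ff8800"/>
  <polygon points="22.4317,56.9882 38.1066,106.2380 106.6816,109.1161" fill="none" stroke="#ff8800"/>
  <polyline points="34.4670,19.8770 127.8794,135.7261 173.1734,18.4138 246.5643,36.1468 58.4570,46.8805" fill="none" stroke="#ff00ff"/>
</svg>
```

(bCNC post)
(Date: synthetic)
G21
G90
G0 X190.7099 Y78.1379
M3 S787
G01 X184.8692 Y78.1736 F971
G01 X151.1288 Y82.6122 F971
G01 X105.3203 Y89.8129 F971
G01 X63.2753 Y98.1346 F971
G01 X40.8254 Y105.9365 F971
M5
G0 X22.4317 Y87.3387
M3 S787
G01 X38.1066 Y38.0889 F971
G01 X106.6816 Y35.2108 F971
G01 X22.4317 Y87.3387 F971
M5
G0 X34.4670 Y124.4499
M3 S612
G01 X127.8794 Y8.6008 F2236
G01 X173.1734 Y125.9131 F2236
G01 X246.5643 Y108.1801 F2236
G01 X58.4570 Y97.4464 F2236
M5
G0 X0.0000 Y0.0000

1 u = 1 mm; y_m = 144.3269 − y.

[1] `<path>` cubic bezier, #ff8800→cut S787 F971: (190.7099,78.1379) → (184.8692,78.1736) → (151.1288,82.6122) → (105.3203,89.8129) → (63.2753,98.1346) → (40.8254,105.9365)

[2] `<polygon>` closed polygon, #ff8800→cut S787 F971: (22.4317,87.3387) → (38.1066,38.0889) → (106.6816,35.2108) → (22.4317,87.3387) (closed)

[3] `<polyline>` open polyline, #ff00ff→score S612 F2236: (34.4670,124.4499) → (127.8794,8.6008) → (173.1734,125.9131) → (246.5643,108.1801) → (58.4570,97.4464)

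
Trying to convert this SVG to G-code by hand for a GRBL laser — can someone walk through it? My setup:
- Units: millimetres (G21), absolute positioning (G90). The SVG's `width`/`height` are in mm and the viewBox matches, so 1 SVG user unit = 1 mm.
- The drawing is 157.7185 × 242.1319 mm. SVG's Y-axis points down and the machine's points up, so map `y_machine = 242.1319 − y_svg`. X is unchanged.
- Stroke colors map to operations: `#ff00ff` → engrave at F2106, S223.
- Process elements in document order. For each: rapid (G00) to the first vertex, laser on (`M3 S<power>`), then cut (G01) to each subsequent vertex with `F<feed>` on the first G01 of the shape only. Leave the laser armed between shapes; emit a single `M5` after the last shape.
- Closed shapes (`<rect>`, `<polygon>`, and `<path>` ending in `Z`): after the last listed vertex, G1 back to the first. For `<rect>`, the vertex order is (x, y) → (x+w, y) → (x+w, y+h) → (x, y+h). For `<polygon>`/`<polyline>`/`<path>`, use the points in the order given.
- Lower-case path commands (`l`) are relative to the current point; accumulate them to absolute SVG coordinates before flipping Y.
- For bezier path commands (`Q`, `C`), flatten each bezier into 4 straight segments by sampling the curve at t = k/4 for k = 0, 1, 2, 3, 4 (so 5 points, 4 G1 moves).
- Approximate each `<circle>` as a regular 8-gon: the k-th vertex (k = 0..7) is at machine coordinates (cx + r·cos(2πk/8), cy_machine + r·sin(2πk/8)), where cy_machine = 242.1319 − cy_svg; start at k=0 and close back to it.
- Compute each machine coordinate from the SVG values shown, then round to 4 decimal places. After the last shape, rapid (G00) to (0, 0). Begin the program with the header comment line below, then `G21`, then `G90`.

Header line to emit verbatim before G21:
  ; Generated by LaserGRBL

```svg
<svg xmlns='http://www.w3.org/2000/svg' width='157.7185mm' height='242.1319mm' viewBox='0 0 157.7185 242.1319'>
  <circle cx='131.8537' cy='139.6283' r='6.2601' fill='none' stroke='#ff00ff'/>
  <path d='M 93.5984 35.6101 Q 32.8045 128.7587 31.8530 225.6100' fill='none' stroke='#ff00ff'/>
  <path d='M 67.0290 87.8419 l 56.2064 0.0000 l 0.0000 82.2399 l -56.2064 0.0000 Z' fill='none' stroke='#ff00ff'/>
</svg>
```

Since the viewBox matches the mm dimensions, user units are millimetres directly. The only transform is the Y-flip y_m = 242.1319 − y_svg.

Shape 1 is a circle drawn with `<circle>`. Its stroke #ff00ff means engrave at S223, F2106. After flipping Y the toolpath is (138.1138,102.5036) → (136.2803,106.9302) → (131.8537,108.7637) → (127.4271,106.9302) → (125.5936,102.5036) → (127.4271,98.0770) → (131.8537,96.2435) → (136.2803,98.0770) → (138.1138,102.5036), returning to the start.

Shape 2 is a quadratic bezier drawn with `<path>`. Its stroke #ff00ff means engrave at S223, F2106. After flipping Y the toolpath is (93.5984,206.5218) → (66.9416,159.7161) → (47.7651,112.4475) → (36.0689,64.7161) → (31.8530,16.5219).

Shape 3 is a rectangle drawn with `<path>`. Its stroke #ff00ff means engrave at S223, F2106. After flipping Y the toolpath is (67.0290,154.2900) → (123.2354,154.2900) → (123.2354,72.0501) → (67.0290,72.0501) → (67.0290,154.2900), returning to the start.

; Generated by LaserGRBL
G21
G90
G00 X138.1138 Y102.5036
M3 S223
G01 X136.2803 Y106.9302 F2106
G01 X131.8537 Y108.7637
G01 X127.4271 Y106.9302
G01 X125.5936 Y102.5036
G01 X127.4271 Y98.0770
G01 X131.8537 Y96.2435
G01 X136.2803 Y98.0770
G01 X138.1138 Y102.5036
G00 X93.5984 Y206.5218
M3 S223
G01 X66.9416 Y159.7161 F2106
G01 X47.7651 Y112.4475
G01 X36.0689 Y64.7161
G01 X31.8530 Y16.5219
G00 X67.0290 Y154.2900
M3 S223
G01 X123.2354 Y154.2900 F2106
G01 X123.2354 Y72.0501
G01 X67.0290 Y72.0501
G01 X67.0290 Y154.2900
M5
G00 X0.0000 Y0.0000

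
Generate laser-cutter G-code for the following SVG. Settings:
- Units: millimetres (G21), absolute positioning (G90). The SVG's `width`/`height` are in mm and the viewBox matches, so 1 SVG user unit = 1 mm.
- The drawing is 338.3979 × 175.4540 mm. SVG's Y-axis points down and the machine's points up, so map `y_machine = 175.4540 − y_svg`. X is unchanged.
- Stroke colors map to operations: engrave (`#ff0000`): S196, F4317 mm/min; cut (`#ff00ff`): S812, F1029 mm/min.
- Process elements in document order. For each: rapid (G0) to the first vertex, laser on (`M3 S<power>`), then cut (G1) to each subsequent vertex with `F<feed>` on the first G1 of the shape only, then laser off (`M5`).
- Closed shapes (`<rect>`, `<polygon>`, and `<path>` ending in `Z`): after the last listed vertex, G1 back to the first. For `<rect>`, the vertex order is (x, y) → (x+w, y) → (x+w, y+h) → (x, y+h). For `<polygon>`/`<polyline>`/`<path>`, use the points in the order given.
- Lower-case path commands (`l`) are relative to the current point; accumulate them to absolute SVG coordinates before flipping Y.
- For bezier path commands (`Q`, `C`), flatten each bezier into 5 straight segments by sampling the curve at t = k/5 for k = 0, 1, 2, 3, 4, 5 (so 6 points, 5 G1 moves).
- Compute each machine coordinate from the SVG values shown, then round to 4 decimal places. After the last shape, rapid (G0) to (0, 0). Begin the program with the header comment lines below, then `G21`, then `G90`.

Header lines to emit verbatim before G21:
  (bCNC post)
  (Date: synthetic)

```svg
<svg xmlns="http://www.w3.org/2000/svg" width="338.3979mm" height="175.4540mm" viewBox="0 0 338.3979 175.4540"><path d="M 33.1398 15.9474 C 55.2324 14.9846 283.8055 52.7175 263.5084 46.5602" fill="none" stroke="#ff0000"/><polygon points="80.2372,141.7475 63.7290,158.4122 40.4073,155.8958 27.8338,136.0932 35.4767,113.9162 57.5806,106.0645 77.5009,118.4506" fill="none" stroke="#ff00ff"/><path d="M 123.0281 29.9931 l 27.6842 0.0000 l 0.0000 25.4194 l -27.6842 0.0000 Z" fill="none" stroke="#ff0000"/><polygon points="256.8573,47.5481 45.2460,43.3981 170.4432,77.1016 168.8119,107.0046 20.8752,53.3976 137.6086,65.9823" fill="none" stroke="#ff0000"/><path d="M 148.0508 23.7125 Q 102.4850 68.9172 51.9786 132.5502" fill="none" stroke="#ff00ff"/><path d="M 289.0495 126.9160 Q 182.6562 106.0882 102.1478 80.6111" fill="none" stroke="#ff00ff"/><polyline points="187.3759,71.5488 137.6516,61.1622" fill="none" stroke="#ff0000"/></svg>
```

(bCNC post)
(Date: synthetic)
G21
G90
G0 X33.1398 Y159.5066
M3 S196
G1 X67.5302 Y156.1015 F4317
G1 X129.6191 Y147.3735
G1 X197.5497 Y137.2868
G1 X249.4650 Y129.8056
G1 X263.5084 Y128.8938
M5
G0 X80.2372 Y33.7065
M3 S812
G1 X63.7290 Y17.0418 F1029
G1 X40.4073 Y19.5582
G1 X27.8338 Y39.3608
G1 X35.4767 Y61.5378
G1 X57.5806 Y69.3895
G1 X77.5009 Y57.0034
G1 X80.2372 Y33.7065
M5
G0 X123.0281 Y145.4609
M3 S196
G1 X150.7123 Y145.4609 F4317
G1 X150.7123 Y120.0415
G1 X123.0281 Y120.0415
G1 X123.0281 Y145.4609
M5
G0 X256.8573 Y127.9059
M3 S196
G1 X45.2460 Y132.0559 F4317
G1 X170.4432 Y98.3524
G1 X168.8119 Y68.4494
G1 X20.8752 Y122.0564
G1 X137.6086 Y109.4717
G1 X256.8573 Y127.9059
M5
G0 X148.0508 Y151.7415
M3 S812
G1 X129.6269 Y132.9225 F1029
G1 X110.8077 Y112.6292
G1 X91.5932 Y90.8617
G1 X71.9835 Y67.6199
G1 X51.9786 Y42.9038
M5
G0 X289.0495 Y48.5380
M3 S812
G1 X247.5276 Y57.0551 F1029
G1 X208.0764 Y65.9441
G1 X170.6961 Y75.2051
G1 X135.3866 Y84.8380
G1 X102.1478 Y94.8429
M5
G0 X187.3759 Y103.9052
M3 S196
G1 X137.6516 Y114.2918 F4317
M5
G0 X0.0000 Y0.0000

Since the viewBox matches the mm dimensions, user units are millimetres directly. The only transform is the Y-flip y_m = 175.4540 − y_svg.

Shape 1 is a cubic bezier drawn with `<path>`. Its stroke #ff0000 means engrave at S196, F4317. After flipping Y the toolpath is (33.1398,159.5066) → (67.5302,156.1015) → (129.6191,147.3735) → (197.5497,137.2868) → (249.4650,129.8056) → (263.5084,128.8938).

Shape 2 is a regular polygon drawn with `<polygon>`. Its stroke #ff00ff means cut at S812, F1029. After flipping Y the toolpath is (80.2372,33.7065) → (63.7290,17.0418) → (40.4073,19.5582) → (27.8338,39.3608) → (35.4767,61.5378) → (57.5806,69.3895) → (77.5009,57.0034) → (80.2372,33.7065), returning to the start.

Shape 3 is a rectangle drawn with `<path>`. Its stroke #ff0000 means engrave at S196, F4317. After flipping Y the toolpath is (123.0281,145.4609) → (150.7123,145.4609) → (150.7123,120.0415) → (123.0281,120.0415) → (123.0281,145.4609), returning to the start.

Shape 4 is a closed polygon drawn with `<polygon>`. Its stroke #ff0000 means engrave at S196, F4317. After flipping Y the toolpath is (256.8573,127.9059) → (45.2460,132.0559) → (170.4432,98.3524) → (168.8119,68.4494) → (20.8752,122.0564) → (137.6086,109.4717) → (256.8573,127.9059), returning to the start.

Shape 5 is a quadratic bezier drawn with `<path>`. Its stroke #ff00ff means cut at S812, F1029. After flipping Y the toolpath is (148.0508,151.7415) → (129.6269,132.9225) → (110.8077,112.6292) → (91.5932,90.8617) → (71.9835,67.6199) → (51.9786,42.9038).

Shape 6 is a quadratic bezier drawn with `<path>`. Its stroke #ff00ff means cut at S812, F1029. After flipping Y the toolpath is (289.0495,48.5380) → (247.5276,57.0551) → (208.0764,65.9441) → (170.6961,75.2051) → (135.3866,84.8380) → (102.1478,94.8429).

Shape 7 is a line segment drawn with `<polyline>`. Its stroke #ff0000 means engrave at S196, F4317. After flipping Y the toolpath is (187.3759,103.9052) → (137.6516,114.2918).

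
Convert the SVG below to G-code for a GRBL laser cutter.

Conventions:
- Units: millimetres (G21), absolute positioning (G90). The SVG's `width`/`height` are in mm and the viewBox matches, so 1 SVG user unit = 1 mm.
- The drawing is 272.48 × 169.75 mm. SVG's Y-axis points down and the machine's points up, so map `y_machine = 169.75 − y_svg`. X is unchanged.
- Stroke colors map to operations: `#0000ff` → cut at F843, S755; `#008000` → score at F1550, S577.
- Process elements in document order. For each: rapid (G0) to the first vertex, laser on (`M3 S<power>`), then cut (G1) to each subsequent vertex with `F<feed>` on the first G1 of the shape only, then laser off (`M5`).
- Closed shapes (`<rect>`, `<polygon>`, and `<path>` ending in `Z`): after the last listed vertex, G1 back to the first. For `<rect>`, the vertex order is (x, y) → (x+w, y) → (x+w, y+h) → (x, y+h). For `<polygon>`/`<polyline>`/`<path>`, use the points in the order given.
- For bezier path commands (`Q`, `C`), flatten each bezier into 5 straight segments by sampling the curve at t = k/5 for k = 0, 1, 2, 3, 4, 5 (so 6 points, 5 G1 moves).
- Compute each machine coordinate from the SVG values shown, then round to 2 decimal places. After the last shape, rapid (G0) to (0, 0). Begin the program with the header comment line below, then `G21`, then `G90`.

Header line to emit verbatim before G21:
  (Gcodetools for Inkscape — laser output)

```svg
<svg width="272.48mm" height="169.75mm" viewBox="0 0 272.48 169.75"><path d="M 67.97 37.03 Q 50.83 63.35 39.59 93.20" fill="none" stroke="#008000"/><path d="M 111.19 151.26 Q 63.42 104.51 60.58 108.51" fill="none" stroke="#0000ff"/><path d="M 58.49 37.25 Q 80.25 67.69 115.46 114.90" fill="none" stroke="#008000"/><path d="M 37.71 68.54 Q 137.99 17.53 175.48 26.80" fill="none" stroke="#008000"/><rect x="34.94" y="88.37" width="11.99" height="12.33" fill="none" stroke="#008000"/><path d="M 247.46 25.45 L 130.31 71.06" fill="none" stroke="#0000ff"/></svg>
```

1 u = 1 mm; y_m = 169.75 − y.

[1] `<path>` quadratic bezier, #008000→score S577 F1550: (67.97,132.72) → (61.35,122.05) → (55.20,111.10) → (49.53,99.87) → (44.32,88.35) → (39.59,76.55)

[2] `<path>` quadratic bezier, #0000ff→cut S755 F843: (111.19,18.49) → (93.88,35.16) → (80.16,47.77) → (70.04,56.32) → (63.51,60.81) → (60.58,61.24)

[3] `<path>` quadratic bezier, #008000→score S577 F1550: (58.49,132.50) → (67.73,119.65) → (78.05,105.46) → (89.44,89.93) → (101.91,73.06) → (115.46,54.85)

[4] `<path>` quadratic bezier, #008000→score S577 F1550: (37.71,101.21) → (75.31,119.20) → (107.89,132.37) → (135.44,140.72) → (157.97,144.25) → (175.48,142.95)

[5] `<rect>` rectangle, #008000→score S577 F1550: (34.94,81.38) → (46.93,81.38) → (46.93,69.05) → (34.94,69.05) → (34.94,81.38) (closed)

[6] `<path>` line segment, #0000ff→cut S755 F843: (247.46,144.30) → (130.31,98.69)

(Gcodetools for Inkscape — laser output)
G21
G90
G0 X67.97 Y132.72
M3 S577
G1 X61.35 Y122.05 F1550
G1 X55.20 Y111.10
G1 X49.53 Y99.87
G1 X44.32 Y88.35
G1 X39.59 Y76.55
M5
G0 X111.19 Y18.49
M3 S755
G1 X93.88 Y35.16 F843
G1 X80.16 Y47.77
G1 X70.04 Y56.32
G1 X63.51 Y60.81
G1 X60.58 Y61.24
M5
G0 X58.49 Y132.50
M3 S577
G1 X67.73 Y119.65 F1550
G1 X78.05 Y105.46
G1 X89.44 Y89.93
G1 X101.91 Y73.06
G1 X115.46 Y54.85
M5
G0 X37.71 Y101.21
M3 S577
G1 X75.31 Y119.20 F1550
G1 X107.89 Y132.37
G1 X135.44 Y140.72
G1 X157.97 Y144.25
G1 X175.48 Y142.95
M5
G0 X34.94 Y81.38
M3 S577
G1 X46.93 Y81.38 F1550
G1 X46.93 Y69.05
G1 X34.94 Y69.05
G1 X34.94 Y81.38
M5
G0 X247.46 Y144.30
M3 S755
G1 X130.31 Y98.69 F843
M5
G0 X0.00 Y0.00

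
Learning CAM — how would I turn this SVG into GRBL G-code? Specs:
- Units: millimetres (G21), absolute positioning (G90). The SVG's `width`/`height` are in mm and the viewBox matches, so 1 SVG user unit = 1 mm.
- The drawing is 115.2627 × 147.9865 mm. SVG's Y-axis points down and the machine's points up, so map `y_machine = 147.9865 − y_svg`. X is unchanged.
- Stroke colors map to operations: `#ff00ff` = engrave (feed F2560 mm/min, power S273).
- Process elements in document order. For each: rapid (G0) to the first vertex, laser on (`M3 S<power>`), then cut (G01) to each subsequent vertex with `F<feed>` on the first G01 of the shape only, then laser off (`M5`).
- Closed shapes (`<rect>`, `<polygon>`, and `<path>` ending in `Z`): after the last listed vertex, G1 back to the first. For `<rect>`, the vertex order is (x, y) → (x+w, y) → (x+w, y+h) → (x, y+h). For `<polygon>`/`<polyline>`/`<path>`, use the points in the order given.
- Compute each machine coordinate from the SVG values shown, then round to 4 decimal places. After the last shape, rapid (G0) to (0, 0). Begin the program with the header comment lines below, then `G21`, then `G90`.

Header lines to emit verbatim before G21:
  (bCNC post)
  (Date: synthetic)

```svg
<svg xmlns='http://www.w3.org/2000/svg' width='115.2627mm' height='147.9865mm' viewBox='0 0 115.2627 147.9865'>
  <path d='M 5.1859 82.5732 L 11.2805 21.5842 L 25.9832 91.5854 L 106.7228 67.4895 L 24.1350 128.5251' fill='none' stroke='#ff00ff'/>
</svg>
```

viewBox `0 0 115.2627 147.9865` with mm width/height → 1 unit = 1 mm. Flip: y_m = 147.9865 − y_svg.

**Shape 1** — `<path>` open polyline, stroke `#ff00ff` → engrave (S273, F2560). Machine vertices: (5.1859,65.4133) → (11.2805,126.4023) → (25.9832,56.4011) → (106.7228,80.4970) → (24.1350,19.4614). Open path.

(bCNC post)
(Date: synthetic)
G21
G90
G0 X5.1859 Y65.4133
M3 S273
G01 X11.2805 Y126.4023 F2560
G01 X25.9832 Y56.4011
G01 X106.7228 Y80.4970
G01 X24.1350 Y19.4614
M5
G0 X0.0000 Y0.0000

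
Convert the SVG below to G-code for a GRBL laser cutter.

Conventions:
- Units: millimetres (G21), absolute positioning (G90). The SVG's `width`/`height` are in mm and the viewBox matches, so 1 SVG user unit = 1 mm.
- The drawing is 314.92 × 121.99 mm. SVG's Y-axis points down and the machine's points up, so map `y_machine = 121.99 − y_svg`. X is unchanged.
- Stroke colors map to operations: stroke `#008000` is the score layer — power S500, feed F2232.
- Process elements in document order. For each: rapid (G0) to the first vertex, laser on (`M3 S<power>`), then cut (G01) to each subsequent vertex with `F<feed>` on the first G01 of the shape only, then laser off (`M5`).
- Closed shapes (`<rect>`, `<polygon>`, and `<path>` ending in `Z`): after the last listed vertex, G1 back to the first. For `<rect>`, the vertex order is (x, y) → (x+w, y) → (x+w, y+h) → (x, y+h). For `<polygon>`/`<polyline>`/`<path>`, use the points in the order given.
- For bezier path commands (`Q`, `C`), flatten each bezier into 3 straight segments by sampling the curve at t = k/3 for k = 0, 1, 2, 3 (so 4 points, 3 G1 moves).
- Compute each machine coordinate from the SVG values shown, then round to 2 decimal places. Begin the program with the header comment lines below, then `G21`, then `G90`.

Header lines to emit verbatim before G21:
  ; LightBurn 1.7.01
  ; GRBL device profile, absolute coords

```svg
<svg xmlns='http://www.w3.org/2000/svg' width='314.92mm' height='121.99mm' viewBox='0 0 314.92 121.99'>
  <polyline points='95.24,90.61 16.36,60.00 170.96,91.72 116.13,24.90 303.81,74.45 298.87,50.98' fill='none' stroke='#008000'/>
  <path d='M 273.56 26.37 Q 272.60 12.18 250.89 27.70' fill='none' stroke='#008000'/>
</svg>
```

Since the viewBox matches the mm dimensions, user units are millimetres directly. The only transform is the Y-flip y_m = 121.99 − y_svg.

Shape 1 is a open polyline drawn with `<polyline>`. Its stroke #008000 means score at S500, F2232. After flipping Y the toolpath is (95.24,31.38) → (16.36,61.99) → (170.96,30.27) → (116.13,97.09) → (303.81,47.54) → (298.87,71.01).

Shape 2 is a quadratic bezier drawn with `<path>`. Its stroke #008000 means score at S500, F2232. After flipping Y the toolpath is (273.56,95.62) → (270.61,101.78) → (263.06,101.34) → (250.89,94.29).

; LightBurn 1.7.01
; GRBL device profile, absolute coords
G21
G90
G0 X95.24 Y31.38
M3 S500
G01 X16.36 Y61.99 F2232
G01 X170.96 Y30.27
G01 X116.13 Y97.09
G01 X303.81 Y47.54
G01 X298.87 Y71.01
M5
G0 X273.56 Y95.62
M3 S500
G01 X270.61 Y101.78 F2232
G01 X263.06 Y101.34
G01 X250.89 Y94.29
M5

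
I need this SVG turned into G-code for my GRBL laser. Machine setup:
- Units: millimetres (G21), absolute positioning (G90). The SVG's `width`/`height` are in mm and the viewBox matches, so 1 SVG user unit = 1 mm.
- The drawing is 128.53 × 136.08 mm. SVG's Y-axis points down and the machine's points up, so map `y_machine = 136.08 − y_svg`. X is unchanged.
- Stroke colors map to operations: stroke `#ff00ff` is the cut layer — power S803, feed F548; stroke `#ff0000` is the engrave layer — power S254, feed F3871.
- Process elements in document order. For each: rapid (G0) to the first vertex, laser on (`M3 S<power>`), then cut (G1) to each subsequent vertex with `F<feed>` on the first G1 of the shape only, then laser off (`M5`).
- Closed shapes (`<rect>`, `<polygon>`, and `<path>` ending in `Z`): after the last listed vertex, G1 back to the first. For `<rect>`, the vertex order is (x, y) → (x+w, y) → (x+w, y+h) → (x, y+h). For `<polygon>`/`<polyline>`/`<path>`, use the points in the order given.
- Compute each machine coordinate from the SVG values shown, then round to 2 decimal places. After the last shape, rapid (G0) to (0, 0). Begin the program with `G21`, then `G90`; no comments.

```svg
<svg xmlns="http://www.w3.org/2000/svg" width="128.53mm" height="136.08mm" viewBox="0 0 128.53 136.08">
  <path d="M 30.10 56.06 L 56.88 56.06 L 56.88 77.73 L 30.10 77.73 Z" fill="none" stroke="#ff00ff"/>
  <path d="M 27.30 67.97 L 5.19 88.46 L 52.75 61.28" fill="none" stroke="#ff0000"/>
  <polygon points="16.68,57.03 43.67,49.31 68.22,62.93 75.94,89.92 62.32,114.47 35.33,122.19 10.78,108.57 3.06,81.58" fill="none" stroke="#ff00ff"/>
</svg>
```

G21
G90
G0 X30.10 Y80.02
M3 S803
G1 X56.88 Y80.02 F548
G1 X56.88 Y58.35
G1 X30.10 Y58.35
G1 X30.10 Y80.02
M5
G0 X27.30 Y68.11
M3 S254
G1 X5.19 Y47.62 F3871
G1 X52.75 Y74.80
M5
G0 X16.68 Y79.05
M3 S803
G1 X43.67 Y86.77 F548
G1 X68.22 Y73.15
G1 X75.94 Y46.16
G1 X62.32 Y21.61
G1 X35.33 Y13.89
G1 X10.78 Y27.51
G1 X3.06 Y54.50
G1 X16.68 Y79.05
M5
G0 X0.00 Y0.00

1 u = 1 mm; y_m = 136.08 − y.

[1] `<path>` rectangle, #ff00ff→cut S803 F548: (30.10,80.02) → (56.88,80.02) → (56.88,58.35) → (30.10,58.35) → (30.10,80.02) (closed)

[2] `<path>` open polyline, #ff0000→engrave S254 F3871: (27.30,68.11) → (5.19,47.62) → (52.75,74.80)

[3] `<polygon>` regular polygon, #ff00ff→cut S803 F548: (16.68,79.05) → (43.67,86.77) → (68.22,73.15) → (75.94,46.16) → (62.32,21.61) → (35.33,13.89) → (10.78,27.51) → (3.06,54.50) → (16.68,79.05) (closed)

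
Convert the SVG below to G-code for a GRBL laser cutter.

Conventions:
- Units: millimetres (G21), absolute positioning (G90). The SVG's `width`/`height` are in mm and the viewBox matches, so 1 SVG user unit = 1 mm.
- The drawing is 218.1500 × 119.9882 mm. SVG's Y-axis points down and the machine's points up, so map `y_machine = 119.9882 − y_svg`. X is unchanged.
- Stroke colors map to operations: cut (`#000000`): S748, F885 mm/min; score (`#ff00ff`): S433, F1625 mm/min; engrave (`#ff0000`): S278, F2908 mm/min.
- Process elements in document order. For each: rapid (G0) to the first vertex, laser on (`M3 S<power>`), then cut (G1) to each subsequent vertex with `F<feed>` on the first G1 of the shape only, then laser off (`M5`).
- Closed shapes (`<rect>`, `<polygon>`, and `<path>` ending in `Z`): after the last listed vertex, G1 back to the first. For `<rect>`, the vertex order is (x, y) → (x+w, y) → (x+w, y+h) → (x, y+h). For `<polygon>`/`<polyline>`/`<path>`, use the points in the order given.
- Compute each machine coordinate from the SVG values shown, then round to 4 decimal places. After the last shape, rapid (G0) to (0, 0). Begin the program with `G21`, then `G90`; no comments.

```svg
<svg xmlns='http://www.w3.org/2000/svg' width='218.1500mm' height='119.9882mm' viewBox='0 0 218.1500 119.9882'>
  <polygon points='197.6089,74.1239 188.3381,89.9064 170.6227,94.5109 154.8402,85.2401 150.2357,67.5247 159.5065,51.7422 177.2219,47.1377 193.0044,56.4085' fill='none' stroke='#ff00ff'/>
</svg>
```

1 u = 1 mm; y_m = 119.9882 − y.

[1] `<polygon>` regular polygon, #ff00ff→score S433 F1625: (197.6089,45.8643) → (188.3381,30.0818) → (170.6227,25.4773) → (154.8402,34.7481) → (150.2357,52.4635) → (159.5065,68.2460) → (177.2219,72.8505) → (193.0044,63.5797) → (197.6089,45.8643) (closed)

G21
G90
G0 X197.6089 Y45.8643
M3 S433
G1 X188.3381 Y30.0818 F1625
G1 X170.6227 Y25.4773
G1 X154.8402 Y34.7481
G1 X150.2357 Y52.4635
G1 X159.5065 Y68.2460
G1 X177.2219 Y72.8505
G1 X193.0044 Y63.5797
G1 X197.6089 Y45.8643
M5
G0 X0.0000 Y0.0000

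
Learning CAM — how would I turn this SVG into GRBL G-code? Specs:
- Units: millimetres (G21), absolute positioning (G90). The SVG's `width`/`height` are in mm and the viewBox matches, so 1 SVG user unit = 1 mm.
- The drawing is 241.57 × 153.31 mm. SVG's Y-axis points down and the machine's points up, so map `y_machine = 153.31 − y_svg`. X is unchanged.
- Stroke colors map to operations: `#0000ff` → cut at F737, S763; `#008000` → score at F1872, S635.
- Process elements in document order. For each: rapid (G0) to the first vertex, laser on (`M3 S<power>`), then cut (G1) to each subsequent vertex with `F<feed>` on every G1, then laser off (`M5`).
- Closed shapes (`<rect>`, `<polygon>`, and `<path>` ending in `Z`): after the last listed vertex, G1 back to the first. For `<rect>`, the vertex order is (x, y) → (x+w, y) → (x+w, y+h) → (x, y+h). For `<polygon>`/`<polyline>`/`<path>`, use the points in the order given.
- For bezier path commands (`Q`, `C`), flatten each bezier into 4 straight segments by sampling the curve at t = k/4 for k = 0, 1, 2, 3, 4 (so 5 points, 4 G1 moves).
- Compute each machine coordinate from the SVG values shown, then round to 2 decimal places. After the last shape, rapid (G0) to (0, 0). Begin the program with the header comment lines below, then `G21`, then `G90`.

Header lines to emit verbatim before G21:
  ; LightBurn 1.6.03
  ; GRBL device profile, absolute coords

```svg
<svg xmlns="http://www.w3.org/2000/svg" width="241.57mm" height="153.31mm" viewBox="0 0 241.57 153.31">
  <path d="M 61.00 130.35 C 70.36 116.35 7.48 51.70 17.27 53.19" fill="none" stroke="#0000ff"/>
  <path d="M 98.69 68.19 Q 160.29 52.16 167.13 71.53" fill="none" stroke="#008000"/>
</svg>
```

viewBox `0 0 241.57 153.31` with mm width/height → 1 unit = 1 mm. Flip: y_m = 153.31 − y_svg.

**Shape 1** — `<path>` cubic bezier, stroke `#0000ff` → cut (S763, F737). Control points (SVG): P0=(61.00,130.35), P1=(70.36,116.35), P2=(7.48,51.70), P3=(17.27,53.19); sampled at t=k/4. Machine vertices: (61.00,22.96) → (56.74,41.13) → (38.97,67.35) → (21.29,90.66) → (17.27,100.12). Open path.

**Shape 2** — `<path>` quadratic bezier, stroke `#008000` → score (S635, F1872). Control points (SVG): P0=(98.69,68.19), P1=(160.29,52.16), P2=(167.13,71.53); sampled at t=k/4. Machine vertices: (98.69,85.12) → (126.07,90.92) → (146.60,92.30) → (160.29,89.25) → (167.13,81.78). Open path.

; LightBurn 1.6.03
; GRBL device profile, absolute coords
G21
G90
G0 X61.00 Y22.96
M3 S763
G1 X56.74 Y41.13 F737
G1 X38.97 Y67.35 F737
G1 X21.29 Y90.66 F737
G1 X17.27 Y100.12 F737
M5
G0 X98.69 Y85.12
M3 S635
G1 X126.07 Y90.92 F1872
G1 X146.60 Y92.30 F1872
G1 X160.29 Y89.25 F1872
G1 X167.13 Y81.78 F1872
M5
G0 X0.00 Y0.00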